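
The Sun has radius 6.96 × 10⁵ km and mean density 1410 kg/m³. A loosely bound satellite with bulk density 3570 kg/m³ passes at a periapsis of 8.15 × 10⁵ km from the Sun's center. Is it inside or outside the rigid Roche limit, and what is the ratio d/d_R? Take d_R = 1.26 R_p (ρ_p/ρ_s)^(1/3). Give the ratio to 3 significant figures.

outside; d/d_R ≈ 1.27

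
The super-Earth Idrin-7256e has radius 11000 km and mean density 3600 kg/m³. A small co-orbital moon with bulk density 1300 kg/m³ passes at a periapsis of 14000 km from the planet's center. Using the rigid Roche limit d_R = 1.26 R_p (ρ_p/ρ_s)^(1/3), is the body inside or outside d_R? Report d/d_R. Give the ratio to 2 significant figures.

inside; d/d_R ≈ 0.72

d_R = 1.26 × (11000 km) × (3600/1300)^(1/3) = 19460 km
d/d_R = (14000) / (19460) = 0.72
Since d/d_R < 1, the body is inside the Roche limit.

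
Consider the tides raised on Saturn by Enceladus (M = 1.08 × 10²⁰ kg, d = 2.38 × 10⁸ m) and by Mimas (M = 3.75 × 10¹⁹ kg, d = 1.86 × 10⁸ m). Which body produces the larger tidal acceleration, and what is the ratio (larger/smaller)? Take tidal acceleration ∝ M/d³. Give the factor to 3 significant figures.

Tidal acceleration ∝ M/d³, so compare M/d³ for each.
Enceladus: (1.08 × 10²⁰) / (2.38 × 10⁸)³ = 8.011 × 10⁻⁶
Mimas: (3.75 × 10¹⁹) / (1.86 × 10⁸)³ = 5.828 × 10⁻⁶
Ratio (larger/smaller) = 1.37

Enceladus, by a factor of ≈ 1.37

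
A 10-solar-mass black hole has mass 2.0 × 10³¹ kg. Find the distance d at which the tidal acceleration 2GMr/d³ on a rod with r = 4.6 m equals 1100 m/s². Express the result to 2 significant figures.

2GMr/d³ = a_tidal  ⇒  d = (2GMr / a_tidal)^(1/3)
d = (2 × 6.674×10⁻¹¹ × (2.0 × 10³¹) × (4.6) / (1100))^(1/3)
  = 2.2 × 10⁶ m

2.2 × 10⁶ m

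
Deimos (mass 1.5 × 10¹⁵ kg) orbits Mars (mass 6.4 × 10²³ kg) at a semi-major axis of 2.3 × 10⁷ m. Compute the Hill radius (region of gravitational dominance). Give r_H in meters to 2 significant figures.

2.1 × 10⁴ m

r_H ≈ a (m/3M)^(1/3)
    = (2.3 × 10⁷) × (1.5 × 10¹⁵ / (3 × 6.4 × 10²³))^(1/3)
    = 2.1 × 10⁴ m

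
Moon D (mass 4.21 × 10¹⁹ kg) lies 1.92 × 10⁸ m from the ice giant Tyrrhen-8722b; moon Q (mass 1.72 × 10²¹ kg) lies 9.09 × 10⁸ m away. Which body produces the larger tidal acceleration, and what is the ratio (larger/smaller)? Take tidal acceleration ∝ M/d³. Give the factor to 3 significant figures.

Moon D, by a factor of ≈ 2.60

Compare M/d³ for the two perturbers:
Moon D: (4.21 × 10¹⁹) / (1.92 × 10⁸)³ = 5.948 × 10⁻⁶
Moon Q: (1.72 × 10²¹) / (9.09 × 10⁸)³ = 2.290 × 10⁻⁶
Ratio (larger/smaller) = 2.60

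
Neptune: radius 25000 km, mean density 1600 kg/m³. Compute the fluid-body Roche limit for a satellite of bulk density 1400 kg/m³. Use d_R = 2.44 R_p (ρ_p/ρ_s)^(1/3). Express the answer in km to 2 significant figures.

d_R = 2.44 × 25000 km × (1600/1400)^(1/3)
    = 64000 km

64000 km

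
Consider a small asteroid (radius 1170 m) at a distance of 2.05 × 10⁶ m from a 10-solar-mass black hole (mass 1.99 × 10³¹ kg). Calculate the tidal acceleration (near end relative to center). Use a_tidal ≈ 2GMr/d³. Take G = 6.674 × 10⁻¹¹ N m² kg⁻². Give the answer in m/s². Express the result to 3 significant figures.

3.61 × 10⁵ m/s²

a_tidal = 2GMr/d³
        = 2 × (6.674 × 10⁻¹¹) × (1.99 × 10³¹) × (1170) / (2.05 × 10⁶)³
        = 3.61 × 10⁵ m/s²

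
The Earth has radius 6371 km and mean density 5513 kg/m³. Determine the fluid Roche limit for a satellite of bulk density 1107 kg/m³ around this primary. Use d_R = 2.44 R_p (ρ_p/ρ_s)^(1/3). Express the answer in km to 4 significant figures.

d_R = 2.44 × 6371 km × (5513/1107)^(1/3)
    = 26550 km

26550 km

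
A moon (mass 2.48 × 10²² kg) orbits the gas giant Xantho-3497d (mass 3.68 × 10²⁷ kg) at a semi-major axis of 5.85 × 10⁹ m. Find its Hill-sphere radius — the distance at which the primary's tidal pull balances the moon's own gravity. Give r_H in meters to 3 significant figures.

r_H ≈ a (m/3M)^(1/3)
    = (5.85 × 10⁹) × (2.48 × 10²² / (3 × 3.68 × 10²⁷))^(1/3)
    = 7.66 × 10⁷ m

7.66 × 10⁷ m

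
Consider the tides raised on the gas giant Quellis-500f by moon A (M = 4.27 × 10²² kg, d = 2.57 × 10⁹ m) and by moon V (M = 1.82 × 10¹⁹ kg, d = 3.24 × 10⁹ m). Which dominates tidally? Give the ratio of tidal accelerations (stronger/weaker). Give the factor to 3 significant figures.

Tidal acceleration ∝ M/d³, so compare M/d³ for each.
Moon A: (4.27 × 10²²) / (2.57 × 10⁹)³ = 2.516 × 10⁻⁶
Moon V: (1.82 × 10¹⁹) / (3.24 × 10⁹)³ = 5.351 × 10⁻¹⁰
Ratio (larger/smaller) = 4700

Moon A, by a factor of ≈ 4700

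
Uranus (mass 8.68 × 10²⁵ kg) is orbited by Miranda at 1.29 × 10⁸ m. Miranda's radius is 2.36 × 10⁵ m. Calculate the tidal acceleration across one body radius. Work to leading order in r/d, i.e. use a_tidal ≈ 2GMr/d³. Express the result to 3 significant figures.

The tidal stretch is the gradient of GM/d² times the body's extent r, hence the 1/d³ dependence.
Δg = 2GMr/d³
   = 2 × (6.674 × 10⁻¹¹) × (8.68 × 10²⁵) × (2.36 × 10⁵) / (1.29 × 10⁸)³
   = 1.27 × 10⁻³ m/s²

1.27 × 10⁻³ m/s²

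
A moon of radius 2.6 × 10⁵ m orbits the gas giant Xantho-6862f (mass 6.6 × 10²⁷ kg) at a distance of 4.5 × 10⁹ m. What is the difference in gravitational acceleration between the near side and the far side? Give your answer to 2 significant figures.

Δg = 4GMr/d³
   = 4 × (6.674 × 10⁻¹¹) × (6.6 × 10²⁷) × (2.6 × 10⁵) / (4.5 × 10⁹)³
   = 5.0 × 10⁻⁶ m/s²

5.0 × 10⁻⁶ m/s²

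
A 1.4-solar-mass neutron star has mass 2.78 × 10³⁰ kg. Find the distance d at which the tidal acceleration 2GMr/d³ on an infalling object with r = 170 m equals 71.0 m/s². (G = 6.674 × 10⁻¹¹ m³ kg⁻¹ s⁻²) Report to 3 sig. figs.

9.61 × 10⁶ m

2GMr/d³ = a_tidal  ⇒  d = (2GMr / a_tidal)^(1/3)
d = (2 × 6.674×10⁻¹¹ × (2.78 × 10³⁰) × (170) / (71.0))^(1/3)
  = 9.61 × 10⁶ m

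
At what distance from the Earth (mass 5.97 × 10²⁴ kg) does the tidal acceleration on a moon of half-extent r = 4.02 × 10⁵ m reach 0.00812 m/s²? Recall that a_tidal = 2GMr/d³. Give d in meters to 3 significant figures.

2GMr/d³ = a_tidal  ⇒  d = (2GMr / a_tidal)^(1/3)
d = (2 × 6.674×10⁻¹¹ × (5.97 × 10²⁴) × (4.02 × 10⁵) / (0.00812))^(1/3)
  = 3.40 × 10⁷ m

3.40 × 10⁷ m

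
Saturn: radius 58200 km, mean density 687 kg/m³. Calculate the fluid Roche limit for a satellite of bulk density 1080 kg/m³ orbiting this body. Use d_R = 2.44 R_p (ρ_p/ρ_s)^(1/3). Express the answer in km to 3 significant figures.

1.22 × 10⁵ km

d_R = 2.44 × 58200 km × (687/1080)^(1/3)
    = 1.22 × 10⁵ km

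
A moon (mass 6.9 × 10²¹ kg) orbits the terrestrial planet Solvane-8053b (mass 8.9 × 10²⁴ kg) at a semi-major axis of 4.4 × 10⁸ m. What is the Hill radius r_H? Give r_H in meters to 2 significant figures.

r_H ≈ a (m/3M)^(1/3)
    = (4.4 × 10⁸) × (6.9 × 10²¹ / (3 × 8.9 × 10²⁴))^(1/3)
    = 2.8 × 10⁷ m

2.8 × 10⁷ m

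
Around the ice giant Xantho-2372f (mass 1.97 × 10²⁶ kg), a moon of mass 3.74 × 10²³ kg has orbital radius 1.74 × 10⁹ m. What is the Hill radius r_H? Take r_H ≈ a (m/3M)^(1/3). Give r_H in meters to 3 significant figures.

1.49 × 10⁸ m

r_H ≈ a (m/3M)^(1/3)
    = (1.74 × 10⁹) × (3.74 × 10²³ / (3 × 1.97 × 10²⁶))^(1/3)
    = 1.49 × 10⁸ m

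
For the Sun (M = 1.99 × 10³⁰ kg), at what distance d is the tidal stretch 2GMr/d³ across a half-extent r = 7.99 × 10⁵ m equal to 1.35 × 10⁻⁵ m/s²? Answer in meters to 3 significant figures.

2.51 × 10¹⁰ m

2GMr/d³ = a_tidal  ⇒  d = (2GMr / a_tidal)^(1/3)
d = (2 × 6.674×10⁻¹¹ × (1.99 × 10³⁰) × (7.99 × 10⁵) / (1.35 × 10⁻⁵))^(1/3)
  = 2.51 × 10¹⁰ m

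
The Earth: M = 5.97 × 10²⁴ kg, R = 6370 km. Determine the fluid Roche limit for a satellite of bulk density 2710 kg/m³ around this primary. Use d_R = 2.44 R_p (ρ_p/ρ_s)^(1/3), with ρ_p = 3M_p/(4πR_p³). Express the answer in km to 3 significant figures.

19700 km

ρ_p = 3M_p/(4πR_p³) = 3 × (5.97 × 10²⁴) / (4π × (6.37 × 10⁶ m)³) = 5510 kg/m³
d_R = 2.44 × 6370 km × (5510/2710)^(1/3)
    = 19700 km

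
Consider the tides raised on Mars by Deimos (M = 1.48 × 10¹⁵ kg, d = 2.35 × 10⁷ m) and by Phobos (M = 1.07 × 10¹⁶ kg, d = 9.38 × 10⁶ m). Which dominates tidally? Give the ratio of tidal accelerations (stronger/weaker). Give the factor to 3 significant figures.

Phobos, by a factor of ≈ 114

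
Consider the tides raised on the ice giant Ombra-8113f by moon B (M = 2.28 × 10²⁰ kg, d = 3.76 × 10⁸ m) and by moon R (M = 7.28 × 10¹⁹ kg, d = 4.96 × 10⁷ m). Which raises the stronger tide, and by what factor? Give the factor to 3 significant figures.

Moon R, by a factor of ≈ 139

The tide-raising term goes as M/d³ (the gradient of a 1/d² field).
Moon B: (2.28 × 10²⁰) / (3.76 × 10⁸)³ = 4.289 × 10⁻⁶
Moon R: (7.28 × 10¹⁹) / (4.96 × 10⁷)³ = 5.966 × 10⁻⁴
Ratio (larger/smaller) = 139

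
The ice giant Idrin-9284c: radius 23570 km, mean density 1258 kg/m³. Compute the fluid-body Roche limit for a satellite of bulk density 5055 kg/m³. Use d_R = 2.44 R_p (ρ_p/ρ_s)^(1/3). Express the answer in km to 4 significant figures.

36170 km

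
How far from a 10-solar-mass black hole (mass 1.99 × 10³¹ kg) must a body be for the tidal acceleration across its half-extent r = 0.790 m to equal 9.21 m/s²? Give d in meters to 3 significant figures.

2GMr/d³ = a_tidal  ⇒  d = (2GMr / a_tidal)^(1/3)
d = (2 × 6.674×10⁻¹¹ × (1.99 × 10³¹) × (0.790) / (9.21))^(1/3)
  = 6.11 × 10⁶ m

6.11 × 10⁶ m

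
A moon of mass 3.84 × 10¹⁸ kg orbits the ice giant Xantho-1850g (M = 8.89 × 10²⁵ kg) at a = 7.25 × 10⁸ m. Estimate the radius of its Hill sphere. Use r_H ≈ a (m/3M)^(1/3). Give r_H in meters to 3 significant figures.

r_H ≈ a (m/3M)^(1/3)
    = (7.25 × 10⁸) × (3.84 × 10¹⁸ / (3 × 8.89 × 10²⁵))^(1/3)
    = 1.76 × 10⁶ m

1.76 × 10⁶ m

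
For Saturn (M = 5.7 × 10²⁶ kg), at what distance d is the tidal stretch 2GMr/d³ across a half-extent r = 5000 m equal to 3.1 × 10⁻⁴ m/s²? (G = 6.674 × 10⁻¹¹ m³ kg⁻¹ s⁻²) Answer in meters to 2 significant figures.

1.1 × 10⁸ m

2GMr/d³ = a_tidal  ⇒  d = (2GMr / a_tidal)^(1/3)
d = (2 × 6.674×10⁻¹¹ × (5.7 × 10²⁶) × (5000) / (3.1 × 10⁻⁴))^(1/3)
  = 1.1 × 10⁸ m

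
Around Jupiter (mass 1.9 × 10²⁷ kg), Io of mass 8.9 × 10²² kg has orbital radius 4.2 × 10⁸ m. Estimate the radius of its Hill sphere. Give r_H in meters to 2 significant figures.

1.0 × 10⁷ m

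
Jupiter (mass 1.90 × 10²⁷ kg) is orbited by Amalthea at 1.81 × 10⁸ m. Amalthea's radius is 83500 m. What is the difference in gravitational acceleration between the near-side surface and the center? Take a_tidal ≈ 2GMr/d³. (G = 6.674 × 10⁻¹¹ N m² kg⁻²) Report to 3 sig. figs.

Δg = 2GMr/d³
   = 2 × (6.674 × 10⁻¹¹) × (1.90 × 10²⁷) × (83500) / (1.81 × 10⁸)³
   = 3.57 × 10⁻³ m/s²

3.57 × 10⁻³ m/s²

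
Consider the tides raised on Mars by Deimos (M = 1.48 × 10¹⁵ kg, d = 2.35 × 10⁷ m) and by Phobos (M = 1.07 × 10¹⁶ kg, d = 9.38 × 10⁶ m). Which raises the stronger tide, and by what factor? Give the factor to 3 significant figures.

Phobos, by a factor of ≈ 114

Tidal acceleration ∝ M/d³, so compare M/d³ for each.
Deimos: (1.48 × 10¹⁵) / (2.35 × 10⁷)³ = 1.140 × 10⁻⁷
Phobos: (1.07 × 10¹⁶) / (9.38 × 10⁶)³ = 1.297 × 10⁻⁵
Ratio (larger/smaller) = 114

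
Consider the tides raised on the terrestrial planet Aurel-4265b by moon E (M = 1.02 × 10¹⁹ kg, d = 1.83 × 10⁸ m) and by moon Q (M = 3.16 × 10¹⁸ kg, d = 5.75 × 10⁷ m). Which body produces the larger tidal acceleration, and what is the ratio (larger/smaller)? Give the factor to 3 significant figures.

Moon Q, by a factor of ≈ 9.99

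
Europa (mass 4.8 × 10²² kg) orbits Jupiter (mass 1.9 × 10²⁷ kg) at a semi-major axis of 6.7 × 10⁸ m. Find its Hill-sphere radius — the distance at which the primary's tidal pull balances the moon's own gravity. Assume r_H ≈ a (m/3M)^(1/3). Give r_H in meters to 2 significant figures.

r_H ≈ a (m/3M)^(1/3)
    = (6.7 × 10⁸) × (4.8 × 10²² / (3 × 1.9 × 10²⁷))^(1/3)
    = 1.4 × 10⁷ m

1.4 × 10⁷ m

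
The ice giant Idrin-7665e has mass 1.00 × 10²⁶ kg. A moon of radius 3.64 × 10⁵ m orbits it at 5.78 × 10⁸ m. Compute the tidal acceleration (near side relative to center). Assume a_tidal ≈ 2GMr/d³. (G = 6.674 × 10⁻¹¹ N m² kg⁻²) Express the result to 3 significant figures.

Differencing GM/(d−r)² and GM/d² to first order in r/d gives 2GMr/d³.
Δg = 2GMr/d³
   = 2 × (6.674 × 10⁻¹¹) × (1.00 × 10²⁶) × (3.64 × 10⁵) / (5.78 × 10⁸)³
   = 2.52 × 10⁻⁵ m/s²

2.52 × 10⁻⁵ m/s²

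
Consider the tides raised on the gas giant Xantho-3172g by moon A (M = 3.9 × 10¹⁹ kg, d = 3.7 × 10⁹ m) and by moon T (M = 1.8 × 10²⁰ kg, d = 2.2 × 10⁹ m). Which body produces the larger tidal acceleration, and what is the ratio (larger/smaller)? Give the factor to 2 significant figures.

Moon T, by a factor of ≈ 22

Compare M/d³ for the two perturbers:
Moon A: (3.9 × 10¹⁹) / (3.7 × 10⁹)³ = 7.699 × 10⁻¹⁰
Moon T: (1.8 × 10²⁰) / (2.2 × 10⁹)³ = 1.690 × 10⁻⁸
Ratio (larger/smaller) = 22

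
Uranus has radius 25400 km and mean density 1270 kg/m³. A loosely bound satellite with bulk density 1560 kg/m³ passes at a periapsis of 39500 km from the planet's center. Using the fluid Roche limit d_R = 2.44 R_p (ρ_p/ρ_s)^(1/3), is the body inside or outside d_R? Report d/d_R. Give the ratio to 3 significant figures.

inside; d/d_R ≈ 0.683

d_R = 2.44 × (25400 km) × (1270/1560)^(1/3) = 57870 km
d/d_R = (39500) / (57870) = 0.683
Since d/d_R < 1, the body is inside the Roche limit.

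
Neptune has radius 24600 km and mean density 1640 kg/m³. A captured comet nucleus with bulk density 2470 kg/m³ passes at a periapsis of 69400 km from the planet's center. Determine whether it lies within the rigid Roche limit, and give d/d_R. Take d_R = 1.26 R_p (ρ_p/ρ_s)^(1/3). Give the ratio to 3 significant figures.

outside; d/d_R ≈ 2.57

d_R = 1.26 × (24600 km) × (1640/2470)^(1/3) = 27040 km
d/d_R = (69400) / (27040) = 2.57
Since d/d_R > 1, the body is outside the Roche limit.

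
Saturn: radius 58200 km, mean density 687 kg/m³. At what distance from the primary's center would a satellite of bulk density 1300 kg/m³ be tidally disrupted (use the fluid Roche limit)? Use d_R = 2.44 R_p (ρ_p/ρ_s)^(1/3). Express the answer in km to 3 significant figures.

d_R = 2.44 × 58200 km × (687/1300)^(1/3)
    = 1.15 × 10⁵ km

1.15 × 10⁵ km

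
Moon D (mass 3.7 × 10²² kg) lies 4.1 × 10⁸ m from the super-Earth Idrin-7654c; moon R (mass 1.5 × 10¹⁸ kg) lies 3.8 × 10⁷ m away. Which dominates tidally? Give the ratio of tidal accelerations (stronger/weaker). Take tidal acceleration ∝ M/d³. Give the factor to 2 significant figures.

Compare M/d³ for the two perturbers:
Moon D: (3.7 × 10²²) / (4.1 × 10⁸)³ = 5.368 × 10⁻⁴
Moon R: (1.5 × 10¹⁸) / (3.8 × 10⁷)³ = 2.734 × 10⁻⁵
Ratio (larger/smaller) = 20

Moon D, by a factor of ≈ 20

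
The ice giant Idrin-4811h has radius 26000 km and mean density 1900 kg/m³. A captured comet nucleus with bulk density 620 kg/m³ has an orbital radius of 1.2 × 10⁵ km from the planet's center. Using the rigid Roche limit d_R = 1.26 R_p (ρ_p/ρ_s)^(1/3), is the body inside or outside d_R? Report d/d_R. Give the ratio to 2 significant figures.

d_R = 1.26 × (26000 km) × (1900/620)^(1/3) = 47580 km
d/d_R = (1.2 × 10⁵) / (47580) = 2.5
Since d/d_R > 1, the body is outside the Roche limit.

outside; d/d_R ≈ 2.5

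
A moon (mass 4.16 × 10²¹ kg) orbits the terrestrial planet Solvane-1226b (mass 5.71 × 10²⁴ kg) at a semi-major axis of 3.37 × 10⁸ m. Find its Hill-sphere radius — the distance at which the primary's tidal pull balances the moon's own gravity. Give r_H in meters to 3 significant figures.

2.10 × 10⁷ m

r_H ≈ a (m/3M)^(1/3)
    = (3.37 × 10⁸) × (4.16 × 10²¹ / (3 × 5.71 × 10²⁴))^(1/3)
    = 2.10 × 10⁷ m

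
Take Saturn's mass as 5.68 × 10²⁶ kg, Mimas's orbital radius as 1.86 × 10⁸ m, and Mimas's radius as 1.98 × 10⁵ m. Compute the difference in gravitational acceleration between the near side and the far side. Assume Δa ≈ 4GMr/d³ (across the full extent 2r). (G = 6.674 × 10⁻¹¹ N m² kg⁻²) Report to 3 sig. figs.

4.67 × 10⁻³ m/s²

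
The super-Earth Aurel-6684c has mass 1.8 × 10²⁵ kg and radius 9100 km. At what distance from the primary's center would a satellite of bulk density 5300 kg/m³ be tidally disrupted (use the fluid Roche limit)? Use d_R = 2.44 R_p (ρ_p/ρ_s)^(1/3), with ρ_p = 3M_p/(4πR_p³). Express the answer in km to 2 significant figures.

23000 km

ρ_p = 3M_p/(4πR_p³) = 3 × (1.8 × 10²⁵) / (4π × (9.1 × 10⁶ m)³) = 5700 kg/m³
d_R = 2.44 × 9100 km × (5700/5300)^(1/3)
    = 23000 km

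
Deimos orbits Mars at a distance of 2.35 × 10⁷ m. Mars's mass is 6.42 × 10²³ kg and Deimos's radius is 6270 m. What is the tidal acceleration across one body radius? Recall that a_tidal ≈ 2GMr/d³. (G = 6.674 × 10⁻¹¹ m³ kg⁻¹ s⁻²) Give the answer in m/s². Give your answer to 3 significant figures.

Since r ≪ d, expand the inverse-square field across one radius to get the leading 2GMr/d³ term.
a_tidal = 2GMr/d³
        = 2 × (6.674 × 10⁻¹¹) × (6.42 × 10²³) × (6270) / (2.35 × 10⁷)³
        = 4.14 × 10⁻⁵ m/s²

4.14 × 10⁻⁵ m/s²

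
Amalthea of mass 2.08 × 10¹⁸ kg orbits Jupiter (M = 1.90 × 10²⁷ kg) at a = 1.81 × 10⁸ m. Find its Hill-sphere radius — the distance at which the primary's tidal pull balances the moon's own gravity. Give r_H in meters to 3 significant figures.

r_H ≈ a (m/3M)^(1/3)
    = (1.81 × 10⁸) × (2.08 × 10¹⁸ / (3 × 1.90 × 10²⁷))^(1/3)
    = 1.29 × 10⁵ m

1.29 × 10⁵ m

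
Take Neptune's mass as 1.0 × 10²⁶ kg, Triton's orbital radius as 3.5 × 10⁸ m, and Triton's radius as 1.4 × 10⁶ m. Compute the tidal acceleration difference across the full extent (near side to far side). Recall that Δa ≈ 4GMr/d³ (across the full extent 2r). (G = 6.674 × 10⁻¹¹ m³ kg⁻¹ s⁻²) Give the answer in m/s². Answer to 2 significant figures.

Δa = 4GMr/d³
   = 4 × (6.674 × 10⁻¹¹) × (1.0 × 10²⁶) × (1.4 × 10⁶) / (3.5 × 10⁸)³
   = 8.7 × 10⁻⁴ m/s²

8.7 × 10⁻⁴ m/s²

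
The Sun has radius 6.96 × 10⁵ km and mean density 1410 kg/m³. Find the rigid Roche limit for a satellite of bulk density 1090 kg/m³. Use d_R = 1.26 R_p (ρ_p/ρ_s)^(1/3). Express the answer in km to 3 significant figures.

9.56 × 10⁵ km

d_R = 1.26 × 6.96 × 10⁵ km × (1410/1090)^(1/3)
    = 9.56 × 10⁵ km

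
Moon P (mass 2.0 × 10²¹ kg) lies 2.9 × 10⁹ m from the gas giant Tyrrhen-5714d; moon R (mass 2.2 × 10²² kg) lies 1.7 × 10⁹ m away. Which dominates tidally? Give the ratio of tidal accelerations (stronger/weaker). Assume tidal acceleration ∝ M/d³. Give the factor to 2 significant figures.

Moon R, by a factor of ≈ 55

The tide-raising term goes as M/d³ (the gradient of a 1/d² field).
Moon P: (2.0 × 10²¹) / (2.9 × 10⁹)³ = 8.200 × 10⁻⁸
Moon R: (2.2 × 10²²) / (1.7 × 10⁹)³ = 4.478 × 10⁻⁶
Ratio (larger/smaller) = 55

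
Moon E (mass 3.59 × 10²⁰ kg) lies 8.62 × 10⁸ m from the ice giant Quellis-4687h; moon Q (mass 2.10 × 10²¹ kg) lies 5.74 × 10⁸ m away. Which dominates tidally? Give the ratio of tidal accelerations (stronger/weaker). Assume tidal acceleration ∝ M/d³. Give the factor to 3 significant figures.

Moon Q, by a factor of ≈ 19.8

Compare M/d³ for the two perturbers:
Moon E: (3.59 × 10²⁰) / (8.62 × 10⁸)³ = 5.605 × 10⁻⁷
Moon Q: (2.10 × 10²¹) / (5.74 × 10⁸)³ = 1.110 × 10⁻⁵
Ratio (larger/smaller) = 19.8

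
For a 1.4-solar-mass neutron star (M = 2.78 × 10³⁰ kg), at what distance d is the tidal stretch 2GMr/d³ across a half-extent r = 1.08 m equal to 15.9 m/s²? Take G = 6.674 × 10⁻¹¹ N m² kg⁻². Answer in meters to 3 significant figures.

2.93 × 10⁶ m

2GMr/d³ = a_tidal  ⇒  d = (2GMr / a_tidal)^(1/3)
d = (2 × 6.674×10⁻¹¹ × (2.78 × 10³⁰) × (1.08) / (15.9))^(1/3)
  = 2.93 × 10⁶ m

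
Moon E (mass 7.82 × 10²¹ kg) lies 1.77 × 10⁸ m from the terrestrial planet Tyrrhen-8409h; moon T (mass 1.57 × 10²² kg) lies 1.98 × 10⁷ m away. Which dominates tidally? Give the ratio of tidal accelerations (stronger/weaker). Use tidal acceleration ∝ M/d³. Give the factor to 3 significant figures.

Moon T, by a factor of ≈ 1430

Compare M/d³ for the two perturbers:
Moon E: (7.82 × 10²¹) / (1.77 × 10⁸)³ = 1.410 × 10⁻³
Moon T: (1.57 × 10²²) / (1.98 × 10⁷)³ = 2.023
Ratio (larger/smaller) = 1430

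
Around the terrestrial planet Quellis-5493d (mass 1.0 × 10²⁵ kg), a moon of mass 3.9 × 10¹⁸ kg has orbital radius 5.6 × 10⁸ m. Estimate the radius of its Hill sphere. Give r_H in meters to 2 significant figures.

2.8 × 10⁶ m

r_H ≈ a (m/3M)^(1/3)
    = (5.6 × 10⁸) × (3.9 × 10¹⁸ / (3 × 1.0 × 10²⁵))^(1/3)
    = 2.8 × 10⁶ m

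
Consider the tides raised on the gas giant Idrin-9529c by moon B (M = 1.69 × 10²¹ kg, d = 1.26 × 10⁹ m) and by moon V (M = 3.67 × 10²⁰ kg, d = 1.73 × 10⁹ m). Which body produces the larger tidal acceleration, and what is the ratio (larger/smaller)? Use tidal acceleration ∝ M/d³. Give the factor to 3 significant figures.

Tidal acceleration ∝ M/d³, so compare M/d³ for each.
Moon B: (1.69 × 10²¹) / (1.26 × 10⁹)³ = 8.448 × 10⁻⁷
Moon V: (3.67 × 10²⁰) / (1.73 × 10⁹)³ = 7.088 × 10⁻⁸
Ratio (larger/smaller) = 11.9

Moon B, by a factor of ≈ 11.9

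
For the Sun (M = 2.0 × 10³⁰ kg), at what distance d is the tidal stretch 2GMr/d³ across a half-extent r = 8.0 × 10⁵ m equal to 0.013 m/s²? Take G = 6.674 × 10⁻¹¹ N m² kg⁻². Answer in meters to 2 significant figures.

2.5 × 10⁹ m

2GMr/d³ = a_tidal  ⇒  d = (2GMr / a_tidal)^(1/3)
d = (2 × 6.674×10⁻¹¹ × (2.0 × 10³⁰) × (8.0 × 10⁵) / (0.013))^(1/3)
  = 2.5 × 10⁹ m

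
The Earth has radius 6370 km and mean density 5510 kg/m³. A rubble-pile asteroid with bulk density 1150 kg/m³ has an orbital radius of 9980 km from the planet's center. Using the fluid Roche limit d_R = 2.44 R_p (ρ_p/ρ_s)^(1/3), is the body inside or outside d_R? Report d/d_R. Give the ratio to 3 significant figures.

inside; d/d_R ≈ 0.381

d_R = 2.44 × (6370 km) × (5510/1150)^(1/3) = 26200 km
d/d_R = (9980) / (26200) = 0.381
Since d/d_R < 1, the body is inside the Roche limit.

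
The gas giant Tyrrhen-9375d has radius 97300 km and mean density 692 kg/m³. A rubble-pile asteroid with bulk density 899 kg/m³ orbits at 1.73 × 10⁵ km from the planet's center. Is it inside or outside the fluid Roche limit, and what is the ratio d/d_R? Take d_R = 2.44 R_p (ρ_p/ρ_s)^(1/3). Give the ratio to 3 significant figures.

inside; d/d_R ≈ 0.795

d_R = 2.44 × (97300 km) × (692/899)^(1/3) = 2.176 × 10⁵ km
d/d_R = (1.73 × 10⁵) / (2.176 × 10⁵) = 0.795
Since d/d_R < 1, the body is inside the Roche limit.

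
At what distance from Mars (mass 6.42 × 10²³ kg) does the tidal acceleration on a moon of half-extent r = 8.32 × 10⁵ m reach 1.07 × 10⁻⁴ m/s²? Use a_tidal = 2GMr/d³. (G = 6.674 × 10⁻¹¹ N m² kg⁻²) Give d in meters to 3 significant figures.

2GMr/d³ = a_tidal  ⇒  d = (2GMr / a_tidal)^(1/3)
d = (2 × 6.674×10⁻¹¹ × (6.42 × 10²³) × (8.32 × 10⁵) / (1.07 × 10⁻⁴))^(1/3)
  = 8.73 × 10⁷ m

8.73 × 10⁷ m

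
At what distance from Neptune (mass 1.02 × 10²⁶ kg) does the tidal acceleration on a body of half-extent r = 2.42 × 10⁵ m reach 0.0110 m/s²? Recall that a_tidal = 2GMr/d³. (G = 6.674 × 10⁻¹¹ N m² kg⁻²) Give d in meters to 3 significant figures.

2GMr/d³ = a_tidal  ⇒  d = (2GMr / a_tidal)^(1/3)
d = (2 × 6.674×10⁻¹¹ × (1.02 × 10²⁶) × (2.42 × 10⁵) / (0.0110))^(1/3)
  = 6.69 × 10⁷ m

6.69 × 10⁷ m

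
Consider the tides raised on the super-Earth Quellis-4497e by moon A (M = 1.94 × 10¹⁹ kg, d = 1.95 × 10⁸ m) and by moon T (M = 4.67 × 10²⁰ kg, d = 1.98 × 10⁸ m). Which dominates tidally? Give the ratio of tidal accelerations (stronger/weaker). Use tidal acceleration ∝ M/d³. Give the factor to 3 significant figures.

The tide-raising term goes as M/d³ (the gradient of a 1/d² field).
Moon A: (1.94 × 10¹⁹) / (1.95 × 10⁸)³ = 2.616 × 10⁻⁶
Moon T: (4.67 × 10²⁰) / (1.98 × 10⁸)³ = 6.016 × 10⁻⁵
Ratio (larger/smaller) = 23.0

Moon T, by a factor of ≈ 23.0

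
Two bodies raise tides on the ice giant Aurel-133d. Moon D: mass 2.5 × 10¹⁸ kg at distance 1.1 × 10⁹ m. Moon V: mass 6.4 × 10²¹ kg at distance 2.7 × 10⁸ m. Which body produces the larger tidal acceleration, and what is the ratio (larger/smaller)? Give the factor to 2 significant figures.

Moon V, by a factor of ≈ 1.7 × 10⁵

Compare M/d³ for the two perturbers:
Moon D: (2.5 × 10¹⁸) / (1.1 × 10⁹)³ = 1.878 × 10⁻⁹
Moon V: (6.4 × 10²¹) / (2.7 × 10⁸)³ = 3.252 × 10⁻⁴
Ratio (larger/smaller) = 1.7 × 10⁵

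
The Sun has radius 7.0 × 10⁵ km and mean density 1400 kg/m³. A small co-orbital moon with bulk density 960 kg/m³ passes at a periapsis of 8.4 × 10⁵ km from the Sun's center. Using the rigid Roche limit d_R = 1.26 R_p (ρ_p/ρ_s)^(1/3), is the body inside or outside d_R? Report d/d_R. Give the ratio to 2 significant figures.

d_R = 1.26 × (7.0 × 10⁵ km) × (1400/960)^(1/3) = 1.000 × 10⁶ km
d/d_R = (8.4 × 10⁵) / (1.000 × 10⁶) = 0.84
Since d/d_R < 1, the body is inside the Roche limit.

inside; d/d_R ≈ 0.84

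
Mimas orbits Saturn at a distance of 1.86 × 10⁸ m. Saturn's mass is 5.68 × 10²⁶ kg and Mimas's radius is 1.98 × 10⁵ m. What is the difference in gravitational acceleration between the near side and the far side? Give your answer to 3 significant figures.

Differencing GM/(d−r)² and GM/(d+r)² to first order in r/d gives 4GMr/d³.
Δg = 4GMr/d³
   = 4 × (6.674 × 10⁻¹¹) × (5.68 × 10²⁶) × (1.98 × 10⁵) / (1.86 × 10⁸)³
   = 4.67 × 10⁻³ m/s²

4.67 × 10⁻³ m/s²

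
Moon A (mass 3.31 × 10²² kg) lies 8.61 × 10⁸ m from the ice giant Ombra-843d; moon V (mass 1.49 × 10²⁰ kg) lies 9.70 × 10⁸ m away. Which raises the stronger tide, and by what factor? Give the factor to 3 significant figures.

Tidal stretch scales as M/d³; compute that for each body.
Moon A: (3.31 × 10²²) / (8.61 × 10⁸)³ = 5.186 × 10⁻⁵
Moon V: (1.49 × 10²⁰) / (9.70 × 10⁸)³ = 1.633 × 10⁻⁷
Ratio (larger/smaller) = 318

Moon A, by a factor of ≈ 318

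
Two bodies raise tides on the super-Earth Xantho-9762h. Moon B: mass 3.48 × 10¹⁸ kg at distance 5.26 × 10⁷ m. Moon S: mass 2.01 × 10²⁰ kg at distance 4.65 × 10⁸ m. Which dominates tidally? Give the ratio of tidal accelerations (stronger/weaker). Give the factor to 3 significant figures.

Moon B, by a factor of ≈ 12.0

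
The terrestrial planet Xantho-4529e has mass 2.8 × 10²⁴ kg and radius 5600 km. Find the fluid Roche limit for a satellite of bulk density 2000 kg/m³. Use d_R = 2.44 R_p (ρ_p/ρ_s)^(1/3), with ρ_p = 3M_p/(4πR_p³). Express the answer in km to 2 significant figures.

ρ_p = 3M_p/(4πR_p³) = 3 × (2.8 × 10²⁴) / (4π × (5.6 × 10⁶ m)³) = 3800 kg/m³
d_R = 2.44 × 5600 km × (3800/2000)^(1/3)
    = 17000 km

17000 km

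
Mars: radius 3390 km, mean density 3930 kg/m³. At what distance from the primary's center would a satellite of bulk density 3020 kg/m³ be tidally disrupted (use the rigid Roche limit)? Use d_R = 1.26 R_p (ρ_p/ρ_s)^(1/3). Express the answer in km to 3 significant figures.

d_R = 1.26 × 3390 km × (3930/3020)^(1/3)
    = 4660 km

4660 km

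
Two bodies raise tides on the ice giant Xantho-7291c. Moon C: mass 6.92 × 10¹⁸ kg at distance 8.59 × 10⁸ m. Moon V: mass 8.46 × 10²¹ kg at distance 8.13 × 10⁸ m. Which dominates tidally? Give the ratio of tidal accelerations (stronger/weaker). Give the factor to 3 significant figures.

The tide-raising term goes as M/d³ (the gradient of a 1/d² field).
Moon C: (6.92 × 10¹⁸) / (8.59 × 10⁸)³ = 1.092 × 10⁻⁸
Moon V: (8.46 × 10²¹) / (8.13 × 10⁸)³ = 1.574 × 10⁻⁵
Ratio (larger/smaller) = 1440

Moon V, by a factor of ≈ 1440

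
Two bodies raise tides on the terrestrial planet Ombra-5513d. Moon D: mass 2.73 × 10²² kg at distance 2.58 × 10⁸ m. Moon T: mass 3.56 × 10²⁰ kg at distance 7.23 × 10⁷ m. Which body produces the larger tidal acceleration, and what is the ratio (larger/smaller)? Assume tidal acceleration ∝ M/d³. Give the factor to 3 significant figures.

Moon D, by a factor of ≈ 1.69

Compare M/d³ for the two perturbers:
Moon D: (2.73 × 10²²) / (2.58 × 10⁸)³ = 1.590 × 10⁻³
Moon T: (3.56 × 10²⁰) / (7.23 × 10⁷)³ = 9.420 × 10⁻⁴
Ratio (larger/smaller) = 1.69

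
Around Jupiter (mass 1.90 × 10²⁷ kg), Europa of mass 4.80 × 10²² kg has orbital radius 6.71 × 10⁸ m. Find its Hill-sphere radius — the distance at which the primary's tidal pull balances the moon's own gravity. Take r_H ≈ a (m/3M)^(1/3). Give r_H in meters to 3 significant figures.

1.37 × 10⁷ m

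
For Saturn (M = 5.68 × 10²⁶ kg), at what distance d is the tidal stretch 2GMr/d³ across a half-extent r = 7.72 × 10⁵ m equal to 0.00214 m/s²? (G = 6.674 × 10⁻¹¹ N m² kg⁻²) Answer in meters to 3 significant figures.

3.01 × 10⁸ m

2GMr/d³ = a_tidal  ⇒  d = (2GMr / a_tidal)^(1/3)
d = (2 × 6.674×10⁻¹¹ × (5.68 × 10²⁶) × (7.72 × 10⁵) / (0.00214))^(1/3)
  = 3.01 × 10⁸ m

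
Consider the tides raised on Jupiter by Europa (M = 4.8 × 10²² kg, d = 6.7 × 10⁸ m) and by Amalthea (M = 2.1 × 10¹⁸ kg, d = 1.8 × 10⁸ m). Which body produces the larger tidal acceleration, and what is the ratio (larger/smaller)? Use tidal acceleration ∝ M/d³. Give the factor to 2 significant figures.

Tidal acceleration ∝ M/d³, so compare M/d³ for each.
Europa: (4.8 × 10²²) / (6.7 × 10⁸)³ = 1.596 × 10⁻⁴
Amalthea: (2.1 × 10¹⁸) / (1.8 × 10⁸)³ = 3.601 × 10⁻⁷
Ratio (larger/smaller) = 440

Europa, by a factor of ≈ 440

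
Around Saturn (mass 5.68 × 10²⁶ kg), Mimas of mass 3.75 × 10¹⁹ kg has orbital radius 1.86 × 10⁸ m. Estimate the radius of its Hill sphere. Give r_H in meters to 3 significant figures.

r_H ≈ a (m/3M)^(1/3)
    = (1.86 × 10⁸) × (3.75 × 10¹⁹ / (3 × 5.68 × 10²⁶))^(1/3)
    = 5.21 × 10⁵ m

5.21 × 10⁵ m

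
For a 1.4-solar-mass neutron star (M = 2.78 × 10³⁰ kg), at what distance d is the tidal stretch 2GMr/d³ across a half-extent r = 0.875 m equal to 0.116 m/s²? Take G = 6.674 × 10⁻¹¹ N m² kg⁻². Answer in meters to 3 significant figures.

1.41 × 10⁷ m

2GMr/d³ = a_tidal  ⇒  d = (2GMr / a_tidal)^(1/3)
d = (2 × 6.674×10⁻¹¹ × (2.78 × 10³⁰) × (0.875) / (0.116))^(1/3)
  = 1.41 × 10⁷ m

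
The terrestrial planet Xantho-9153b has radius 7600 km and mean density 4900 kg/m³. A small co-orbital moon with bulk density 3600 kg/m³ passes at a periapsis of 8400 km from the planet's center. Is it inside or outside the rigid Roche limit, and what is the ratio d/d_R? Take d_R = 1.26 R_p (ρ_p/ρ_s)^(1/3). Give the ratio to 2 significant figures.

inside; d/d_R ≈ 0.79

d_R = 1.26 × (7600 km) × (4900/3600)^(1/3) = 10610 km
d/d_R = (8400) / (10610) = 0.79
Since d/d_R < 1, the body is inside the Roche limit.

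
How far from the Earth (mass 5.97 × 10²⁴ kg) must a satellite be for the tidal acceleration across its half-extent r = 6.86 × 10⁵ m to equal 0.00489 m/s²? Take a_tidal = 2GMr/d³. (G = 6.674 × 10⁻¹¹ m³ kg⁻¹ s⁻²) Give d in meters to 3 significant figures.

2GMr/d³ = a_tidal  ⇒  d = (2GMr / a_tidal)^(1/3)
d = (2 × 6.674×10⁻¹¹ × (5.97 × 10²⁴) × (6.86 × 10⁵) / (0.00489))^(1/3)
  = 4.82 × 10⁷ m

4.82 × 10⁷ m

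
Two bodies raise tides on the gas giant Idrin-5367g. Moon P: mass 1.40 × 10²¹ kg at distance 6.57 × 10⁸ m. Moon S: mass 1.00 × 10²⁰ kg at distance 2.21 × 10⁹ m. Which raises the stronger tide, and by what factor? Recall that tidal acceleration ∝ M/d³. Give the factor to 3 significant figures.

Moon P, by a factor of ≈ 533

Tidal acceleration ∝ M/d³, so compare M/d³ for each.
Moon P: (1.40 × 10²¹) / (6.57 × 10⁸)³ = 4.937 × 10⁻⁶
Moon S: (1.00 × 10²⁰) / (2.21 × 10⁹)³ = 9.265 × 10⁻⁹
Ratio (larger/smaller) = 533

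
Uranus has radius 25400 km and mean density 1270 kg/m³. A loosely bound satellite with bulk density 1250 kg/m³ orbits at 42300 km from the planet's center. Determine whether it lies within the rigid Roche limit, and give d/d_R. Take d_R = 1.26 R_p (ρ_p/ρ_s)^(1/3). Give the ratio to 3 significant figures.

d_R = 1.26 × (25400 km) × (1270/1250)^(1/3) = 32170 km
d/d_R = (42300) / (32170) = 1.31
Since d/d_R > 1, the body is outside the Roche limit.

outside; d/d_R ≈ 1.31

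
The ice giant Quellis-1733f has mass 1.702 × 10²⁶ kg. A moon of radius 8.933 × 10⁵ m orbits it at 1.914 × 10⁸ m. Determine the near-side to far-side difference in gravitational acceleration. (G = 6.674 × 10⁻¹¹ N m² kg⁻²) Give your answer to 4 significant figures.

5.789 × 10⁻³ m/s²

Δa = 4GMr/d³
   = 4 × (6.674 × 10⁻¹¹) × (1.702 × 10²⁶) × (8.933 × 10⁵) / (1.914 × 10⁸)³
   = 5.789 × 10⁻³ m/s²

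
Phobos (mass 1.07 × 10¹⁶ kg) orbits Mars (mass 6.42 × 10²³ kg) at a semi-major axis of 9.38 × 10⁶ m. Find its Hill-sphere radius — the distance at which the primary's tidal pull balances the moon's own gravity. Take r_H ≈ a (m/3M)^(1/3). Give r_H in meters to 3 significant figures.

r_H ≈ a (m/3M)^(1/3)
    = (9.38 × 10⁶) × (1.07 × 10¹⁶ / (3 × 6.42 × 10²³))^(1/3)
    = 1.66 × 10⁴ m

1.66 × 10⁴ m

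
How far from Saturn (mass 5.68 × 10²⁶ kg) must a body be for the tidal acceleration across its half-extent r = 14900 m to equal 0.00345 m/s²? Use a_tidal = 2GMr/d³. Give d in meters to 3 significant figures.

2GMr/d³ = a_tidal  ⇒  d = (2GMr / a_tidal)^(1/3)
d = (2 × 6.674×10⁻¹¹ × (5.68 × 10²⁶) × (14900) / (0.00345))^(1/3)
  = 6.89 × 10⁷ m

6.89 × 10⁷ m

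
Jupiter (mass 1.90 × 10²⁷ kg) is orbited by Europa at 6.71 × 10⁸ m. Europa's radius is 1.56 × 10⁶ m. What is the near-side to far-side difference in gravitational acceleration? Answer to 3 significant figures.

2.62 × 10⁻³ m/s²

a_tidal = 4GMr/d³
        = 4 × (6.674 × 10⁻¹¹) × (1.90 × 10²⁷) × (1.56 × 10⁶) / (6.71 × 10⁸)³
        = 2.62 × 10⁻³ m/s²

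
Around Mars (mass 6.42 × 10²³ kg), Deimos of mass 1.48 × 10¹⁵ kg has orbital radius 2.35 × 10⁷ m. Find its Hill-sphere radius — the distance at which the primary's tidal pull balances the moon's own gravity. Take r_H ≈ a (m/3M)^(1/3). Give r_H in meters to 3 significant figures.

2.15 × 10⁴ m

r_H ≈ a (m/3M)^(1/3)
    = (2.35 × 10⁷) × (1.48 × 10¹⁵ / (3 × 6.42 × 10²³))^(1/3)
    = 2.15 × 10⁴ m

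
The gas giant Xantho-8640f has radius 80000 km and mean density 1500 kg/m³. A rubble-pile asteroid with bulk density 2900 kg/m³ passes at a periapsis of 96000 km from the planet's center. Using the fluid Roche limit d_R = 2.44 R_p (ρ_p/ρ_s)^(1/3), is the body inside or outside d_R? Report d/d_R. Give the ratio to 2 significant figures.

inside; d/d_R ≈ 0.61

d_R = 2.44 × (80000 km) × (1500/2900)^(1/3) = 1.567 × 10⁵ km
d/d_R = (96000) / (1.567 × 10⁵) = 0.61
Since d/d_R < 1, the body is inside the Roche limit.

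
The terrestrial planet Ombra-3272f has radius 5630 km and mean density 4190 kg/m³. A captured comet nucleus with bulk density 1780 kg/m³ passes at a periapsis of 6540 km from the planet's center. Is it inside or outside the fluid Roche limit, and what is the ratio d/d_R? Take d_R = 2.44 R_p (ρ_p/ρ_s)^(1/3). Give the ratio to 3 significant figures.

d_R = 2.44 × (5630 km) × (4190/1780)^(1/3) = 18270 km
d/d_R = (6540) / (18270) = 0.358
Since d/d_R < 1, the body is inside the Roche limit.

inside; d/d_R ≈ 0.358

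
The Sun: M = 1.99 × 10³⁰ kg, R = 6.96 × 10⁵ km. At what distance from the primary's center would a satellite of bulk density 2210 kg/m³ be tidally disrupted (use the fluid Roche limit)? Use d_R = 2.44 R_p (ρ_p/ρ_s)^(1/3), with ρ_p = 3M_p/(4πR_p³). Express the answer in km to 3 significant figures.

1.46 × 10⁶ km

ρ_p = 3M_p/(4πR_p³) = 3 × (1.99 × 10³⁰) / (4π × (6.96 × 10⁸ m)³) = 1410 kg/m³
d_R = 2.44 × 6.96 × 10⁵ km × (1410/2210)^(1/3)
    = 1.46 × 10⁶ km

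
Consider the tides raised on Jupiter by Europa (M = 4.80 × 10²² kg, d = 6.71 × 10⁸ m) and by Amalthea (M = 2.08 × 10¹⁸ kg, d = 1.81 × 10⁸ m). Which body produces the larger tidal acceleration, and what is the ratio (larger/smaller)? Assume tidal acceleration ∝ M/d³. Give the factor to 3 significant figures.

Europa, by a factor of ≈ 453

Tidal acceleration ∝ M/d³, so compare M/d³ for each.
Europa: (4.80 × 10²²) / (6.71 × 10⁸)³ = 1.589 × 10⁻⁴
Amalthea: (2.08 × 10¹⁸) / (1.81 × 10⁸)³ = 3.508 × 10⁻⁷
Ratio (larger/smaller) = 453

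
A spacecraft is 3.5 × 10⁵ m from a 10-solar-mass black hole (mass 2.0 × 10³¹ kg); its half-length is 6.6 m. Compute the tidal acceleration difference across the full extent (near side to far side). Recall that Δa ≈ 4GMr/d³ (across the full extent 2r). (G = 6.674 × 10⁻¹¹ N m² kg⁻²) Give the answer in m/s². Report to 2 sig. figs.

8.2 × 10⁵ m/s²

Δg = 4GMr/d³
   = 4 × (6.674 × 10⁻¹¹) × (2.0 × 10³¹) × (6.6) / (3.5 × 10⁵)³
   = 8.2 × 10⁵ m/s²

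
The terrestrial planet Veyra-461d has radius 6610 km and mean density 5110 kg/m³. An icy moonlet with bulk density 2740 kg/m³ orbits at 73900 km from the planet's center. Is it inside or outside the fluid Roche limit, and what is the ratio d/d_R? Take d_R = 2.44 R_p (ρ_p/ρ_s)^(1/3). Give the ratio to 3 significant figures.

outside; d/d_R ≈ 3.72

d_R = 2.44 × (6610 km) × (5110/2740)^(1/3) = 19850 km
d/d_R = (73900) / (19850) = 3.72
Since d/d_R > 1, the body is outside the Roche limit.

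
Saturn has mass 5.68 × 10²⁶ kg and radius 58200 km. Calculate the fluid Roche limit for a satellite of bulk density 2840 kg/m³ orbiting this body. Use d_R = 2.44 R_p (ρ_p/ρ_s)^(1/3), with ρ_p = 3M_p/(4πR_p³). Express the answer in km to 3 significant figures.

88500 km

ρ_p = 3M_p/(4πR_p³) = 3 × (5.68 × 10²⁶) / (4π × (5.82 × 10⁷ m)³) = 688 kg/m³
d_R = 2.44 × 58200 km × (688/2840)^(1/3)
    = 88500 km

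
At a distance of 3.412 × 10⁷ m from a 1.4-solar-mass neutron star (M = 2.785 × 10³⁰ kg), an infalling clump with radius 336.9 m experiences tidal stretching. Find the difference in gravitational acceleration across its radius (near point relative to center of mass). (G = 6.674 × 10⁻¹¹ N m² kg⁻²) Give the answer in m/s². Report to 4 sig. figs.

3.153 m/s²

a_tidal = 2GMr/d³
        = 2 × (6.674 × 10⁻¹¹) × (2.785 × 10³⁰) × (336.9) / (3.412 × 10⁷)³
        = 3.153 m/s²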